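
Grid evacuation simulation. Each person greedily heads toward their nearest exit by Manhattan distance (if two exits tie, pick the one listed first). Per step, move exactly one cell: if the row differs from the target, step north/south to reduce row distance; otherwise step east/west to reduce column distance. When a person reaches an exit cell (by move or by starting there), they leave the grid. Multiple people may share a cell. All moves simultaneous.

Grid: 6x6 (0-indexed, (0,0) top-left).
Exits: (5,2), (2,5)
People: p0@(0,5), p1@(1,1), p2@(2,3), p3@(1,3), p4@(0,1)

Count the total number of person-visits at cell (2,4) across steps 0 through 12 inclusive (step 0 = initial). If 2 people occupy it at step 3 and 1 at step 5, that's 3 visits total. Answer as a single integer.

Answer: 2

Derivation:
Step 0: p0@(0,5) p1@(1,1) p2@(2,3) p3@(1,3) p4@(0,1) -> at (2,4): 0 [-], cum=0
Step 1: p0@(1,5) p1@(2,1) p2@(2,4) p3@(2,3) p4@(1,1) -> at (2,4): 1 [p2], cum=1
Step 2: p0@ESC p1@(3,1) p2@ESC p3@(2,4) p4@(2,1) -> at (2,4): 1 [p3], cum=2
Step 3: p0@ESC p1@(4,1) p2@ESC p3@ESC p4@(3,1) -> at (2,4): 0 [-], cum=2
Step 4: p0@ESC p1@(5,1) p2@ESC p3@ESC p4@(4,1) -> at (2,4): 0 [-], cum=2
Step 5: p0@ESC p1@ESC p2@ESC p3@ESC p4@(5,1) -> at (2,4): 0 [-], cum=2
Step 6: p0@ESC p1@ESC p2@ESC p3@ESC p4@ESC -> at (2,4): 0 [-], cum=2
Total visits = 2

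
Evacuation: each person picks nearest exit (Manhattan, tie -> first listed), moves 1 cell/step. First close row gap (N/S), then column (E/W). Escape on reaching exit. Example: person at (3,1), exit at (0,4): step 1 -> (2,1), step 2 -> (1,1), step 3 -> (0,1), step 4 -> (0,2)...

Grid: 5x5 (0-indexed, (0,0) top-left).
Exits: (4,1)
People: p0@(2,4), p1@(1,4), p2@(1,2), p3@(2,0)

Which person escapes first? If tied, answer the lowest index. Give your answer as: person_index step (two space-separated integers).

Answer: 3 3

Derivation:
Step 1: p0:(2,4)->(3,4) | p1:(1,4)->(2,4) | p2:(1,2)->(2,2) | p3:(2,0)->(3,0)
Step 2: p0:(3,4)->(4,4) | p1:(2,4)->(3,4) | p2:(2,2)->(3,2) | p3:(3,0)->(4,0)
Step 3: p0:(4,4)->(4,3) | p1:(3,4)->(4,4) | p2:(3,2)->(4,2) | p3:(4,0)->(4,1)->EXIT
Step 4: p0:(4,3)->(4,2) | p1:(4,4)->(4,3) | p2:(4,2)->(4,1)->EXIT | p3:escaped
Step 5: p0:(4,2)->(4,1)->EXIT | p1:(4,3)->(4,2) | p2:escaped | p3:escaped
Step 6: p0:escaped | p1:(4,2)->(4,1)->EXIT | p2:escaped | p3:escaped
Exit steps: [5, 6, 4, 3]
First to escape: p3 at step 3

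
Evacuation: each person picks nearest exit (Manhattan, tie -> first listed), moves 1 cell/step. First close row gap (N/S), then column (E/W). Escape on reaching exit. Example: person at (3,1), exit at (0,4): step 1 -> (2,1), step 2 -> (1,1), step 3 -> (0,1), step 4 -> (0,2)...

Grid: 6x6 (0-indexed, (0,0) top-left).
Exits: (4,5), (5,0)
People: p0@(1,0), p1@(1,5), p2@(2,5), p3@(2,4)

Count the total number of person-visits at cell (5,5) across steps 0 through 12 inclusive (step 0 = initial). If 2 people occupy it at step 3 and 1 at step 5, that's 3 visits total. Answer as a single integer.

Step 0: p0@(1,0) p1@(1,5) p2@(2,5) p3@(2,4) -> at (5,5): 0 [-], cum=0
Step 1: p0@(2,0) p1@(2,5) p2@(3,5) p3@(3,4) -> at (5,5): 0 [-], cum=0
Step 2: p0@(3,0) p1@(3,5) p2@ESC p3@(4,4) -> at (5,5): 0 [-], cum=0
Step 3: p0@(4,0) p1@ESC p2@ESC p3@ESC -> at (5,5): 0 [-], cum=0
Step 4: p0@ESC p1@ESC p2@ESC p3@ESC -> at (5,5): 0 [-], cum=0
Total visits = 0

Answer: 0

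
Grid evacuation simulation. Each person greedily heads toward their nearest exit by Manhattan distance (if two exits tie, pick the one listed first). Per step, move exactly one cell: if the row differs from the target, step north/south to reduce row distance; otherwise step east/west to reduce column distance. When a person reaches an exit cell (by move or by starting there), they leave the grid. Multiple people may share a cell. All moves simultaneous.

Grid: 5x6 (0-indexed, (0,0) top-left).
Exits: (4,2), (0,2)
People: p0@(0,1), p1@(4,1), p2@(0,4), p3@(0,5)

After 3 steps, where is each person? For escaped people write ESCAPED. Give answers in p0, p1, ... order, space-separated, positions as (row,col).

Step 1: p0:(0,1)->(0,2)->EXIT | p1:(4,1)->(4,2)->EXIT | p2:(0,4)->(0,3) | p3:(0,5)->(0,4)
Step 2: p0:escaped | p1:escaped | p2:(0,3)->(0,2)->EXIT | p3:(0,4)->(0,3)
Step 3: p0:escaped | p1:escaped | p2:escaped | p3:(0,3)->(0,2)->EXIT

ESCAPED ESCAPED ESCAPED ESCAPED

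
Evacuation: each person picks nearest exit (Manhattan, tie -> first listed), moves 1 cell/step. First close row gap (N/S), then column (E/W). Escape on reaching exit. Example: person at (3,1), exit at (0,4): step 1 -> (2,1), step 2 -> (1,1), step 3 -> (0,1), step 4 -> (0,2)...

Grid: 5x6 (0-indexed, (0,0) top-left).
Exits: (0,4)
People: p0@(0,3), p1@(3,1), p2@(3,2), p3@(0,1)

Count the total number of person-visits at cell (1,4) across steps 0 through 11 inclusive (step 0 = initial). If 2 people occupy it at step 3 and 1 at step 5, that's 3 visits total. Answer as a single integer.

Step 0: p0@(0,3) p1@(3,1) p2@(3,2) p3@(0,1) -> at (1,4): 0 [-], cum=0
Step 1: p0@ESC p1@(2,1) p2@(2,2) p3@(0,2) -> at (1,4): 0 [-], cum=0
Step 2: p0@ESC p1@(1,1) p2@(1,2) p3@(0,3) -> at (1,4): 0 [-], cum=0
Step 3: p0@ESC p1@(0,1) p2@(0,2) p3@ESC -> at (1,4): 0 [-], cum=0
Step 4: p0@ESC p1@(0,2) p2@(0,3) p3@ESC -> at (1,4): 0 [-], cum=0
Step 5: p0@ESC p1@(0,3) p2@ESC p3@ESC -> at (1,4): 0 [-], cum=0
Step 6: p0@ESC p1@ESC p2@ESC p3@ESC -> at (1,4): 0 [-], cum=0
Total visits = 0

Answer: 0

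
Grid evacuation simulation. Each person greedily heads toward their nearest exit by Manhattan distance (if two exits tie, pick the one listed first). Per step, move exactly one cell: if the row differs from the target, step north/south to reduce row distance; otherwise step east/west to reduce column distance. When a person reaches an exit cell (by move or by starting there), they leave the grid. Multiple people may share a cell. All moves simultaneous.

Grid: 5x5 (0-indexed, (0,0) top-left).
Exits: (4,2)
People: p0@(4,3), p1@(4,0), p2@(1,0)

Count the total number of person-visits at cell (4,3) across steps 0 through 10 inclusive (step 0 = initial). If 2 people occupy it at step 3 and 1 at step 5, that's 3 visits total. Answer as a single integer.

Step 0: p0@(4,3) p1@(4,0) p2@(1,0) -> at (4,3): 1 [p0], cum=1
Step 1: p0@ESC p1@(4,1) p2@(2,0) -> at (4,3): 0 [-], cum=1
Step 2: p0@ESC p1@ESC p2@(3,0) -> at (4,3): 0 [-], cum=1
Step 3: p0@ESC p1@ESC p2@(4,0) -> at (4,3): 0 [-], cum=1
Step 4: p0@ESC p1@ESC p2@(4,1) -> at (4,3): 0 [-], cum=1
Step 5: p0@ESC p1@ESC p2@ESC -> at (4,3): 0 [-], cum=1
Total visits = 1

Answer: 1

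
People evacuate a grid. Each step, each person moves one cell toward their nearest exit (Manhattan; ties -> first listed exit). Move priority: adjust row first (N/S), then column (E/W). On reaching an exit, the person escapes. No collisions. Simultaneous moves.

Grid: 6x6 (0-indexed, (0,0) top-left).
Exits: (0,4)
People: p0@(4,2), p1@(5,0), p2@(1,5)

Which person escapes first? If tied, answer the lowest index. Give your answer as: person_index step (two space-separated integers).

Step 1: p0:(4,2)->(3,2) | p1:(5,0)->(4,0) | p2:(1,5)->(0,5)
Step 2: p0:(3,2)->(2,2) | p1:(4,0)->(3,0) | p2:(0,5)->(0,4)->EXIT
Step 3: p0:(2,2)->(1,2) | p1:(3,0)->(2,0) | p2:escaped
Step 4: p0:(1,2)->(0,2) | p1:(2,0)->(1,0) | p2:escaped
Step 5: p0:(0,2)->(0,3) | p1:(1,0)->(0,0) | p2:escaped
Step 6: p0:(0,3)->(0,4)->EXIT | p1:(0,0)->(0,1) | p2:escaped
Step 7: p0:escaped | p1:(0,1)->(0,2) | p2:escaped
Step 8: p0:escaped | p1:(0,2)->(0,3) | p2:escaped
Step 9: p0:escaped | p1:(0,3)->(0,4)->EXIT | p2:escaped
Exit steps: [6, 9, 2]
First to escape: p2 at step 2

Answer: 2 2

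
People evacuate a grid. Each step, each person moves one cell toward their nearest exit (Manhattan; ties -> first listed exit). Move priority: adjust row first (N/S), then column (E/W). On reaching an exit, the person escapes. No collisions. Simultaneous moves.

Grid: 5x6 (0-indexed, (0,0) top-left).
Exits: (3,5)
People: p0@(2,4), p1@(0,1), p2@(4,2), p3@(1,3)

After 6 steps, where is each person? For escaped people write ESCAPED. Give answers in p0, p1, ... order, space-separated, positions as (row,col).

Step 1: p0:(2,4)->(3,4) | p1:(0,1)->(1,1) | p2:(4,2)->(3,2) | p3:(1,3)->(2,3)
Step 2: p0:(3,4)->(3,5)->EXIT | p1:(1,1)->(2,1) | p2:(3,2)->(3,3) | p3:(2,3)->(3,3)
Step 3: p0:escaped | p1:(2,1)->(3,1) | p2:(3,3)->(3,4) | p3:(3,3)->(3,4)
Step 4: p0:escaped | p1:(3,1)->(3,2) | p2:(3,4)->(3,5)->EXIT | p3:(3,4)->(3,5)->EXIT
Step 5: p0:escaped | p1:(3,2)->(3,3) | p2:escaped | p3:escaped
Step 6: p0:escaped | p1:(3,3)->(3,4) | p2:escaped | p3:escaped

ESCAPED (3,4) ESCAPED ESCAPED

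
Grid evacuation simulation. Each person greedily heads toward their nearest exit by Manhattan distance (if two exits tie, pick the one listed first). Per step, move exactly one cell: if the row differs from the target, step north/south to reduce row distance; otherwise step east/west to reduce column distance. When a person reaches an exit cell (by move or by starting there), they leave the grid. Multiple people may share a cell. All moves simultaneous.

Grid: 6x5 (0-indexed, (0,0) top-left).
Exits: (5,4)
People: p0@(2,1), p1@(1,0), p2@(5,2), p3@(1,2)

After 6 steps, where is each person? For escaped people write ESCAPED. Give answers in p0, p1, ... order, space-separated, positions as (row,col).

Step 1: p0:(2,1)->(3,1) | p1:(1,0)->(2,0) | p2:(5,2)->(5,3) | p3:(1,2)->(2,2)
Step 2: p0:(3,1)->(4,1) | p1:(2,0)->(3,0) | p2:(5,3)->(5,4)->EXIT | p3:(2,2)->(3,2)
Step 3: p0:(4,1)->(5,1) | p1:(3,0)->(4,0) | p2:escaped | p3:(3,2)->(4,2)
Step 4: p0:(5,1)->(5,2) | p1:(4,0)->(5,0) | p2:escaped | p3:(4,2)->(5,2)
Step 5: p0:(5,2)->(5,3) | p1:(5,0)->(5,1) | p2:escaped | p3:(5,2)->(5,3)
Step 6: p0:(5,3)->(5,4)->EXIT | p1:(5,1)->(5,2) | p2:escaped | p3:(5,3)->(5,4)->EXIT

ESCAPED (5,2) ESCAPED ESCAPED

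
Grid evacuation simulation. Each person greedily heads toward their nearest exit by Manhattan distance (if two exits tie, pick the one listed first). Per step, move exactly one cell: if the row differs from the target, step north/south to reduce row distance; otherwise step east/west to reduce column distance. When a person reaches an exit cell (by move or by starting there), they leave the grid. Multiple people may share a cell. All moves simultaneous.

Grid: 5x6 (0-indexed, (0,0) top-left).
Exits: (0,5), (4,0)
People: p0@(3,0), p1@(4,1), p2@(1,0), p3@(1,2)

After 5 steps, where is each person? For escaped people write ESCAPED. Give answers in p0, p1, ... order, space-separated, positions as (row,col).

Step 1: p0:(3,0)->(4,0)->EXIT | p1:(4,1)->(4,0)->EXIT | p2:(1,0)->(2,0) | p3:(1,2)->(0,2)
Step 2: p0:escaped | p1:escaped | p2:(2,0)->(3,0) | p3:(0,2)->(0,3)
Step 3: p0:escaped | p1:escaped | p2:(3,0)->(4,0)->EXIT | p3:(0,3)->(0,4)
Step 4: p0:escaped | p1:escaped | p2:escaped | p3:(0,4)->(0,5)->EXIT

ESCAPED ESCAPED ESCAPED ESCAPED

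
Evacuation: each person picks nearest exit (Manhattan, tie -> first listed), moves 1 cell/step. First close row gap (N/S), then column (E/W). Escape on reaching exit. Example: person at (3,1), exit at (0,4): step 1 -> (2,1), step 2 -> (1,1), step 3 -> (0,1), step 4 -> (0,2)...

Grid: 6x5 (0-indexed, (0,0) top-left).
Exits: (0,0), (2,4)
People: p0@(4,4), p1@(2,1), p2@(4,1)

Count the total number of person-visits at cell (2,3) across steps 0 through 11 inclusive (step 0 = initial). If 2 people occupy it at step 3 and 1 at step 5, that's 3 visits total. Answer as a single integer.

Step 0: p0@(4,4) p1@(2,1) p2@(4,1) -> at (2,3): 0 [-], cum=0
Step 1: p0@(3,4) p1@(1,1) p2@(3,1) -> at (2,3): 0 [-], cum=0
Step 2: p0@ESC p1@(0,1) p2@(2,1) -> at (2,3): 0 [-], cum=0
Step 3: p0@ESC p1@ESC p2@(1,1) -> at (2,3): 0 [-], cum=0
Step 4: p0@ESC p1@ESC p2@(0,1) -> at (2,3): 0 [-], cum=0
Step 5: p0@ESC p1@ESC p2@ESC -> at (2,3): 0 [-], cum=0
Total visits = 0

Answer: 0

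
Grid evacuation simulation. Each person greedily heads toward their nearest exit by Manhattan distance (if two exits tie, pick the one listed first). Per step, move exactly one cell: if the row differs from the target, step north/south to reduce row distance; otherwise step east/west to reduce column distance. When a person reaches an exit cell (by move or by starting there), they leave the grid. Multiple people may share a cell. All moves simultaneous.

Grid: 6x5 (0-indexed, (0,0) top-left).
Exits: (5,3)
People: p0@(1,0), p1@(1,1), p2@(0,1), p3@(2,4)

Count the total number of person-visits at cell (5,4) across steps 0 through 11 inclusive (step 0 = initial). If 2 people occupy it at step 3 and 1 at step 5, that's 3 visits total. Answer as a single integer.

Answer: 1

Derivation:
Step 0: p0@(1,0) p1@(1,1) p2@(0,1) p3@(2,4) -> at (5,4): 0 [-], cum=0
Step 1: p0@(2,0) p1@(2,1) p2@(1,1) p3@(3,4) -> at (5,4): 0 [-], cum=0
Step 2: p0@(3,0) p1@(3,1) p2@(2,1) p3@(4,4) -> at (5,4): 0 [-], cum=0
Step 3: p0@(4,0) p1@(4,1) p2@(3,1) p3@(5,4) -> at (5,4): 1 [p3], cum=1
Step 4: p0@(5,0) p1@(5,1) p2@(4,1) p3@ESC -> at (5,4): 0 [-], cum=1
Step 5: p0@(5,1) p1@(5,2) p2@(5,1) p3@ESC -> at (5,4): 0 [-], cum=1
Step 6: p0@(5,2) p1@ESC p2@(5,2) p3@ESC -> at (5,4): 0 [-], cum=1
Step 7: p0@ESC p1@ESC p2@ESC p3@ESC -> at (5,4): 0 [-], cum=1
Total visits = 1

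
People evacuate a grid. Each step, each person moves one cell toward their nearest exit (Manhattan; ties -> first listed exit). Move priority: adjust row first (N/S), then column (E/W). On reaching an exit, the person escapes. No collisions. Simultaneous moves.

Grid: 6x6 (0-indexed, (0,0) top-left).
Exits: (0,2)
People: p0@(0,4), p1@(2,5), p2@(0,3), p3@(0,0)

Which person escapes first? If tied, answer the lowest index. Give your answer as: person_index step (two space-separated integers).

Answer: 2 1

Derivation:
Step 1: p0:(0,4)->(0,3) | p1:(2,5)->(1,5) | p2:(0,3)->(0,2)->EXIT | p3:(0,0)->(0,1)
Step 2: p0:(0,3)->(0,2)->EXIT | p1:(1,5)->(0,5) | p2:escaped | p3:(0,1)->(0,2)->EXIT
Step 3: p0:escaped | p1:(0,5)->(0,4) | p2:escaped | p3:escaped
Step 4: p0:escaped | p1:(0,4)->(0,3) | p2:escaped | p3:escaped
Step 5: p0:escaped | p1:(0,3)->(0,2)->EXIT | p2:escaped | p3:escaped
Exit steps: [2, 5, 1, 2]
First to escape: p2 at step 1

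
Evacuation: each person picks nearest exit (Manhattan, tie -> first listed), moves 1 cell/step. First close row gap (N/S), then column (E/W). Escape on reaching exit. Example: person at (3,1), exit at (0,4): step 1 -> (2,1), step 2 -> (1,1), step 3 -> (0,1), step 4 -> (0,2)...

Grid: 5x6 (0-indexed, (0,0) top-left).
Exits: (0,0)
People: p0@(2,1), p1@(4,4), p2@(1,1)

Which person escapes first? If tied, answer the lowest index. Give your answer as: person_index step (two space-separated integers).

Answer: 2 2

Derivation:
Step 1: p0:(2,1)->(1,1) | p1:(4,4)->(3,4) | p2:(1,1)->(0,1)
Step 2: p0:(1,1)->(0,1) | p1:(3,4)->(2,4) | p2:(0,1)->(0,0)->EXIT
Step 3: p0:(0,1)->(0,0)->EXIT | p1:(2,4)->(1,4) | p2:escaped
Step 4: p0:escaped | p1:(1,4)->(0,4) | p2:escaped
Step 5: p0:escaped | p1:(0,4)->(0,3) | p2:escaped
Step 6: p0:escaped | p1:(0,3)->(0,2) | p2:escaped
Step 7: p0:escaped | p1:(0,2)->(0,1) | p2:escaped
Step 8: p0:escaped | p1:(0,1)->(0,0)->EXIT | p2:escaped
Exit steps: [3, 8, 2]
First to escape: p2 at step 2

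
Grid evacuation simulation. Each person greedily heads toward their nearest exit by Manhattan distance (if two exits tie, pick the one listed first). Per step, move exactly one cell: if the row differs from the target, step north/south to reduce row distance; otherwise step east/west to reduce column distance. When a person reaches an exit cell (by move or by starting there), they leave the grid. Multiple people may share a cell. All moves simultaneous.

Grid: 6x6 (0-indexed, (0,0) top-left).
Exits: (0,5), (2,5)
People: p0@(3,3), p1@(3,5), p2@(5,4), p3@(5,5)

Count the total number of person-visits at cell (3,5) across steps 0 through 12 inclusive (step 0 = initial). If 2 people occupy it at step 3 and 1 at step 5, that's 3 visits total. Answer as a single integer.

Step 0: p0@(3,3) p1@(3,5) p2@(5,4) p3@(5,5) -> at (3,5): 1 [p1], cum=1
Step 1: p0@(2,3) p1@ESC p2@(4,4) p3@(4,5) -> at (3,5): 0 [-], cum=1
Step 2: p0@(2,4) p1@ESC p2@(3,4) p3@(3,5) -> at (3,5): 1 [p3], cum=2
Step 3: p0@ESC p1@ESC p2@(2,4) p3@ESC -> at (3,5): 0 [-], cum=2
Step 4: p0@ESC p1@ESC p2@ESC p3@ESC -> at (3,5): 0 [-], cum=2
Total visits = 2

Answer: 2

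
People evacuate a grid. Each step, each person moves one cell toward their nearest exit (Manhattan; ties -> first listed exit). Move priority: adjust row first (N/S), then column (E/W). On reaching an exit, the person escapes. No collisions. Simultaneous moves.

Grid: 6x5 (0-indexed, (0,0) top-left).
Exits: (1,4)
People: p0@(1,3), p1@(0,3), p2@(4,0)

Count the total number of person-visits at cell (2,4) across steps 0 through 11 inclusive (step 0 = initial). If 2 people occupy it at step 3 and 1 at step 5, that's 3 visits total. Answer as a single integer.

Answer: 0

Derivation:
Step 0: p0@(1,3) p1@(0,3) p2@(4,0) -> at (2,4): 0 [-], cum=0
Step 1: p0@ESC p1@(1,3) p2@(3,0) -> at (2,4): 0 [-], cum=0
Step 2: p0@ESC p1@ESC p2@(2,0) -> at (2,4): 0 [-], cum=0
Step 3: p0@ESC p1@ESC p2@(1,0) -> at (2,4): 0 [-], cum=0
Step 4: p0@ESC p1@ESC p2@(1,1) -> at (2,4): 0 [-], cum=0
Step 5: p0@ESC p1@ESC p2@(1,2) -> at (2,4): 0 [-], cum=0
Step 6: p0@ESC p1@ESC p2@(1,3) -> at (2,4): 0 [-], cum=0
Step 7: p0@ESC p1@ESC p2@ESC -> at (2,4): 0 [-], cum=0
Total visits = 0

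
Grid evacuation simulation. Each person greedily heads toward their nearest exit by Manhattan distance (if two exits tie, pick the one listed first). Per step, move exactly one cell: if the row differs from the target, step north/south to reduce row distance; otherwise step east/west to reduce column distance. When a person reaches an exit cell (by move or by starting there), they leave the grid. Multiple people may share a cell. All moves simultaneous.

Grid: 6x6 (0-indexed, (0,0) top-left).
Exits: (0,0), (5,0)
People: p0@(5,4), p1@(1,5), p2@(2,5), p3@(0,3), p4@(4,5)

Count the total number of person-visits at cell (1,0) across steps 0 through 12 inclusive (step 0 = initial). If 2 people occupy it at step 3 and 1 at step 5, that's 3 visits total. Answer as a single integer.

Step 0: p0@(5,4) p1@(1,5) p2@(2,5) p3@(0,3) p4@(4,5) -> at (1,0): 0 [-], cum=0
Step 1: p0@(5,3) p1@(0,5) p2@(1,5) p3@(0,2) p4@(5,5) -> at (1,0): 0 [-], cum=0
Step 2: p0@(5,2) p1@(0,4) p2@(0,5) p3@(0,1) p4@(5,4) -> at (1,0): 0 [-], cum=0
Step 3: p0@(5,1) p1@(0,3) p2@(0,4) p3@ESC p4@(5,3) -> at (1,0): 0 [-], cum=0
Step 4: p0@ESC p1@(0,2) p2@(0,3) p3@ESC p4@(5,2) -> at (1,0): 0 [-], cum=0
Step 5: p0@ESC p1@(0,1) p2@(0,2) p3@ESC p4@(5,1) -> at (1,0): 0 [-], cum=0
Step 6: p0@ESC p1@ESC p2@(0,1) p3@ESC p4@ESC -> at (1,0): 0 [-], cum=0
Step 7: p0@ESC p1@ESC p2@ESC p3@ESC p4@ESC -> at (1,0): 0 [-], cum=0
Total visits = 0

Answer: 0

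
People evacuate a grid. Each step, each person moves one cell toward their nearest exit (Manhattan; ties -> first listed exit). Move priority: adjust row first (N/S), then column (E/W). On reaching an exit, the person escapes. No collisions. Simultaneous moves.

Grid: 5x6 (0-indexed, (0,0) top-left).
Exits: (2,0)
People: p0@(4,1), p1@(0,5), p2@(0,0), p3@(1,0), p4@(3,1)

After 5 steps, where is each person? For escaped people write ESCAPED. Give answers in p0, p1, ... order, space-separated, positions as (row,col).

Step 1: p0:(4,1)->(3,1) | p1:(0,5)->(1,5) | p2:(0,0)->(1,0) | p3:(1,0)->(2,0)->EXIT | p4:(3,1)->(2,1)
Step 2: p0:(3,1)->(2,1) | p1:(1,5)->(2,5) | p2:(1,0)->(2,0)->EXIT | p3:escaped | p4:(2,1)->(2,0)->EXIT
Step 3: p0:(2,1)->(2,0)->EXIT | p1:(2,5)->(2,4) | p2:escaped | p3:escaped | p4:escaped
Step 4: p0:escaped | p1:(2,4)->(2,3) | p2:escaped | p3:escaped | p4:escaped
Step 5: p0:escaped | p1:(2,3)->(2,2) | p2:escaped | p3:escaped | p4:escaped

ESCAPED (2,2) ESCAPED ESCAPED ESCAPED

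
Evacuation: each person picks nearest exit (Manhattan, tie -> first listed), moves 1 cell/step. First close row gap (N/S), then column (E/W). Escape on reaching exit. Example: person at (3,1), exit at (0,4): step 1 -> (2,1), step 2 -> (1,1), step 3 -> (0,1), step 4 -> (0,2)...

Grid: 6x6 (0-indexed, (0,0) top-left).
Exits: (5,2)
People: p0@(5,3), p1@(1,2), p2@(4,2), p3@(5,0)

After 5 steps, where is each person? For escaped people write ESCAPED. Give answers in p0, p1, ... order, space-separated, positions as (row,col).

Step 1: p0:(5,3)->(5,2)->EXIT | p1:(1,2)->(2,2) | p2:(4,2)->(5,2)->EXIT | p3:(5,0)->(5,1)
Step 2: p0:escaped | p1:(2,2)->(3,2) | p2:escaped | p3:(5,1)->(5,2)->EXIT
Step 3: p0:escaped | p1:(3,2)->(4,2) | p2:escaped | p3:escaped
Step 4: p0:escaped | p1:(4,2)->(5,2)->EXIT | p2:escaped | p3:escaped

ESCAPED ESCAPED ESCAPED ESCAPED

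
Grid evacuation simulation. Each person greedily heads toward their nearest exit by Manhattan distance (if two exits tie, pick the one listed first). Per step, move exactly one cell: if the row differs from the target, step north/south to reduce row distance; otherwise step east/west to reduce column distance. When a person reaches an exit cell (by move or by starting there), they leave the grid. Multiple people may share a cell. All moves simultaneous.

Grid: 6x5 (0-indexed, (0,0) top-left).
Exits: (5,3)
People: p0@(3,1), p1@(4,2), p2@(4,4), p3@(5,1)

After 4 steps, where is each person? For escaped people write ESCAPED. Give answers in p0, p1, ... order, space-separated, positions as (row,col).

Step 1: p0:(3,1)->(4,1) | p1:(4,2)->(5,2) | p2:(4,4)->(5,4) | p3:(5,1)->(5,2)
Step 2: p0:(4,1)->(5,1) | p1:(5,2)->(5,3)->EXIT | p2:(5,4)->(5,3)->EXIT | p3:(5,2)->(5,3)->EXIT
Step 3: p0:(5,1)->(5,2) | p1:escaped | p2:escaped | p3:escaped
Step 4: p0:(5,2)->(5,3)->EXIT | p1:escaped | p2:escaped | p3:escaped

ESCAPED ESCAPED ESCAPED ESCAPED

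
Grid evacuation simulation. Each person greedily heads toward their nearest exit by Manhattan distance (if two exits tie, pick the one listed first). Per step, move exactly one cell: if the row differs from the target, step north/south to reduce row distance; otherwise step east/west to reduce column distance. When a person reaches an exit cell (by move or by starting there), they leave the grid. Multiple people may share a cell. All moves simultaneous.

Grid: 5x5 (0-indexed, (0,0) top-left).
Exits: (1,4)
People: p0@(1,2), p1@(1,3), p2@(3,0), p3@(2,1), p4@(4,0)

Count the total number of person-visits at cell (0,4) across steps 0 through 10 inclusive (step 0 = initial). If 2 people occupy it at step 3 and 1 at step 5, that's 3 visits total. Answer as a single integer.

Step 0: p0@(1,2) p1@(1,3) p2@(3,0) p3@(2,1) p4@(4,0) -> at (0,4): 0 [-], cum=0
Step 1: p0@(1,3) p1@ESC p2@(2,0) p3@(1,1) p4@(3,0) -> at (0,4): 0 [-], cum=0
Step 2: p0@ESC p1@ESC p2@(1,0) p3@(1,2) p4@(2,0) -> at (0,4): 0 [-], cum=0
Step 3: p0@ESC p1@ESC p2@(1,1) p3@(1,3) p4@(1,0) -> at (0,4): 0 [-], cum=0
Step 4: p0@ESC p1@ESC p2@(1,2) p3@ESC p4@(1,1) -> at (0,4): 0 [-], cum=0
Step 5: p0@ESC p1@ESC p2@(1,3) p3@ESC p4@(1,2) -> at (0,4): 0 [-], cum=0
Step 6: p0@ESC p1@ESC p2@ESC p3@ESC p4@(1,3) -> at (0,4): 0 [-], cum=0
Step 7: p0@ESC p1@ESC p2@ESC p3@ESC p4@ESC -> at (0,4): 0 [-], cum=0
Total visits = 0

Answer: 0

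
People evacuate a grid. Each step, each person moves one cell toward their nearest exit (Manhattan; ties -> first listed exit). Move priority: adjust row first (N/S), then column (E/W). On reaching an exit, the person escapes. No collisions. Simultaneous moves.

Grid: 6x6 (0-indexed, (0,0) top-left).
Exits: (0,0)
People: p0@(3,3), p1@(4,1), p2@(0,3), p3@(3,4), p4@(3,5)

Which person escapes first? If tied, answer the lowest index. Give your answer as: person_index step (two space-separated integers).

Answer: 2 3

Derivation:
Step 1: p0:(3,3)->(2,3) | p1:(4,1)->(3,1) | p2:(0,3)->(0,2) | p3:(3,4)->(2,4) | p4:(3,5)->(2,5)
Step 2: p0:(2,3)->(1,3) | p1:(3,1)->(2,1) | p2:(0,2)->(0,1) | p3:(2,4)->(1,4) | p4:(2,5)->(1,5)
Step 3: p0:(1,3)->(0,3) | p1:(2,1)->(1,1) | p2:(0,1)->(0,0)->EXIT | p3:(1,4)->(0,4) | p4:(1,5)->(0,5)
Step 4: p0:(0,3)->(0,2) | p1:(1,1)->(0,1) | p2:escaped | p3:(0,4)->(0,3) | p4:(0,5)->(0,4)
Step 5: p0:(0,2)->(0,1) | p1:(0,1)->(0,0)->EXIT | p2:escaped | p3:(0,3)->(0,2) | p4:(0,4)->(0,3)
Step 6: p0:(0,1)->(0,0)->EXIT | p1:escaped | p2:escaped | p3:(0,2)->(0,1) | p4:(0,3)->(0,2)
Step 7: p0:escaped | p1:escaped | p2:escaped | p3:(0,1)->(0,0)->EXIT | p4:(0,2)->(0,1)
Step 8: p0:escaped | p1:escaped | p2:escaped | p3:escaped | p4:(0,1)->(0,0)->EXIT
Exit steps: [6, 5, 3, 7, 8]
First to escape: p2 at step 3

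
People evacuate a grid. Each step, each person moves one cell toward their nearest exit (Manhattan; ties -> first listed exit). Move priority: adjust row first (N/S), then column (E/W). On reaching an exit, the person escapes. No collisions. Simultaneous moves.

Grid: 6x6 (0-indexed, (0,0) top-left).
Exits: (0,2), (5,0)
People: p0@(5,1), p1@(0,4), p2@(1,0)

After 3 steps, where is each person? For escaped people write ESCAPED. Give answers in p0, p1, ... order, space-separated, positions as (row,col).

Step 1: p0:(5,1)->(5,0)->EXIT | p1:(0,4)->(0,3) | p2:(1,0)->(0,0)
Step 2: p0:escaped | p1:(0,3)->(0,2)->EXIT | p2:(0,0)->(0,1)
Step 3: p0:escaped | p1:escaped | p2:(0,1)->(0,2)->EXIT

ESCAPED ESCAPED ESCAPED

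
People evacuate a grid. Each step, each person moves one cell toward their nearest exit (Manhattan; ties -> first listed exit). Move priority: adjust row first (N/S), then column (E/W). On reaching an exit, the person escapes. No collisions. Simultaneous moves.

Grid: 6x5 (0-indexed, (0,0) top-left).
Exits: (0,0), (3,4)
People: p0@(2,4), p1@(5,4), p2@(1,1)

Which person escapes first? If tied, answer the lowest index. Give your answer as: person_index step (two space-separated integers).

Answer: 0 1

Derivation:
Step 1: p0:(2,4)->(3,4)->EXIT | p1:(5,4)->(4,4) | p2:(1,1)->(0,1)
Step 2: p0:escaped | p1:(4,4)->(3,4)->EXIT | p2:(0,1)->(0,0)->EXIT
Exit steps: [1, 2, 2]
First to escape: p0 at step 1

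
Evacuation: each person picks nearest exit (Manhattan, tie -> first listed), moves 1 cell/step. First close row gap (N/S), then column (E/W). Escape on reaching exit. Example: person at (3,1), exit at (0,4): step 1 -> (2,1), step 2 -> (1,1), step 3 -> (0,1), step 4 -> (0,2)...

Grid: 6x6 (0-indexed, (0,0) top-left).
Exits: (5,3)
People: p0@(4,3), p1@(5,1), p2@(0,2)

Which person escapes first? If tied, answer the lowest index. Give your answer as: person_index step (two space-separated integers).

Step 1: p0:(4,3)->(5,3)->EXIT | p1:(5,1)->(5,2) | p2:(0,2)->(1,2)
Step 2: p0:escaped | p1:(5,2)->(5,3)->EXIT | p2:(1,2)->(2,2)
Step 3: p0:escaped | p1:escaped | p2:(2,2)->(3,2)
Step 4: p0:escaped | p1:escaped | p2:(3,2)->(4,2)
Step 5: p0:escaped | p1:escaped | p2:(4,2)->(5,2)
Step 6: p0:escaped | p1:escaped | p2:(5,2)->(5,3)->EXIT
Exit steps: [1, 2, 6]
First to escape: p0 at step 1

Answer: 0 1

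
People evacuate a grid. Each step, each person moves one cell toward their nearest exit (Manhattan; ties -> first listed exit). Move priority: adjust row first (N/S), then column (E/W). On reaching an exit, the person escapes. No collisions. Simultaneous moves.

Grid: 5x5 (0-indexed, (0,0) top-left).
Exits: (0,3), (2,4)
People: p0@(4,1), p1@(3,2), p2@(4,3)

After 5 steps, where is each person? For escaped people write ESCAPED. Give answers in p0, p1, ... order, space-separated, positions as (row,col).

Step 1: p0:(4,1)->(3,1) | p1:(3,2)->(2,2) | p2:(4,3)->(3,3)
Step 2: p0:(3,1)->(2,1) | p1:(2,2)->(2,3) | p2:(3,3)->(2,3)
Step 3: p0:(2,1)->(2,2) | p1:(2,3)->(2,4)->EXIT | p2:(2,3)->(2,4)->EXIT
Step 4: p0:(2,2)->(2,3) | p1:escaped | p2:escaped
Step 5: p0:(2,3)->(2,4)->EXIT | p1:escaped | p2:escaped

ESCAPED ESCAPED ESCAPED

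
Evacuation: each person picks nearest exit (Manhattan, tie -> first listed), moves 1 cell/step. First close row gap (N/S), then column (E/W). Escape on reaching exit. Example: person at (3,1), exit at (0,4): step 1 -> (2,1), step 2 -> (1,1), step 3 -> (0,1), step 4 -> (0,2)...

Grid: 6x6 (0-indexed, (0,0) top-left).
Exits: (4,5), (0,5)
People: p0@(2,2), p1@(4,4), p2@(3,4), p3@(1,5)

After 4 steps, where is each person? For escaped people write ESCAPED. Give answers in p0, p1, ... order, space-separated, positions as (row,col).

Step 1: p0:(2,2)->(3,2) | p1:(4,4)->(4,5)->EXIT | p2:(3,4)->(4,4) | p3:(1,5)->(0,5)->EXIT
Step 2: p0:(3,2)->(4,2) | p1:escaped | p2:(4,4)->(4,5)->EXIT | p3:escaped
Step 3: p0:(4,2)->(4,3) | p1:escaped | p2:escaped | p3:escaped
Step 4: p0:(4,3)->(4,4) | p1:escaped | p2:escaped | p3:escaped

(4,4) ESCAPED ESCAPED ESCAPED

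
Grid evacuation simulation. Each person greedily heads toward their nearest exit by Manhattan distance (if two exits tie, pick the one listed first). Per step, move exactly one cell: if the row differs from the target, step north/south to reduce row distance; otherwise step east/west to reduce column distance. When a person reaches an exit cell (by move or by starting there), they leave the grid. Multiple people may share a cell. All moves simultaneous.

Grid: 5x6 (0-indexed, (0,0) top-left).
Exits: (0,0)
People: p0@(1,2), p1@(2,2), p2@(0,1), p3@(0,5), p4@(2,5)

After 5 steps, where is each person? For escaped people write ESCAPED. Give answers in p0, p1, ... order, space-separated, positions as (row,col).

Step 1: p0:(1,2)->(0,2) | p1:(2,2)->(1,2) | p2:(0,1)->(0,0)->EXIT | p3:(0,5)->(0,4) | p4:(2,5)->(1,5)
Step 2: p0:(0,2)->(0,1) | p1:(1,2)->(0,2) | p2:escaped | p3:(0,4)->(0,3) | p4:(1,5)->(0,5)
Step 3: p0:(0,1)->(0,0)->EXIT | p1:(0,2)->(0,1) | p2:escaped | p3:(0,3)->(0,2) | p4:(0,5)->(0,4)
Step 4: p0:escaped | p1:(0,1)->(0,0)->EXIT | p2:escaped | p3:(0,2)->(0,1) | p4:(0,4)->(0,3)
Step 5: p0:escaped | p1:escaped | p2:escaped | p3:(0,1)->(0,0)->EXIT | p4:(0,3)->(0,2)

ESCAPED ESCAPED ESCAPED ESCAPED (0,2)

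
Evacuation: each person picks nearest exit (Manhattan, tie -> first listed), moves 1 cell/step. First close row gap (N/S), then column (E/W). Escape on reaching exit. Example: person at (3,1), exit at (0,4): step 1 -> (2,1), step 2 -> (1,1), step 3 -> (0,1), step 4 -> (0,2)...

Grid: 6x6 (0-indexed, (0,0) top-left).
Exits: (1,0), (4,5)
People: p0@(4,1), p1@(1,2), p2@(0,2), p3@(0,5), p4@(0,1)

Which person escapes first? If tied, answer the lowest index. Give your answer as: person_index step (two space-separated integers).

Step 1: p0:(4,1)->(3,1) | p1:(1,2)->(1,1) | p2:(0,2)->(1,2) | p3:(0,5)->(1,5) | p4:(0,1)->(1,1)
Step 2: p0:(3,1)->(2,1) | p1:(1,1)->(1,0)->EXIT | p2:(1,2)->(1,1) | p3:(1,5)->(2,5) | p4:(1,1)->(1,0)->EXIT
Step 3: p0:(2,1)->(1,1) | p1:escaped | p2:(1,1)->(1,0)->EXIT | p3:(2,5)->(3,5) | p4:escaped
Step 4: p0:(1,1)->(1,0)->EXIT | p1:escaped | p2:escaped | p3:(3,5)->(4,5)->EXIT | p4:escaped
Exit steps: [4, 2, 3, 4, 2]
First to escape: p1 at step 2

Answer: 1 2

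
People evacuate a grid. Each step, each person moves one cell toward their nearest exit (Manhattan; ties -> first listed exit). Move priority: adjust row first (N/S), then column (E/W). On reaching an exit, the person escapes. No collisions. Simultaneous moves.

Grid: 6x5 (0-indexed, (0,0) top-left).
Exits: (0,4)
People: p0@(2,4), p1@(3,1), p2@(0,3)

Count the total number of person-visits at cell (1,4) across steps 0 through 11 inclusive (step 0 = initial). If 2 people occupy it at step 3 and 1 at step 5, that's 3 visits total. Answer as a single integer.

Answer: 1

Derivation:
Step 0: p0@(2,4) p1@(3,1) p2@(0,3) -> at (1,4): 0 [-], cum=0
Step 1: p0@(1,4) p1@(2,1) p2@ESC -> at (1,4): 1 [p0], cum=1
Step 2: p0@ESC p1@(1,1) p2@ESC -> at (1,4): 0 [-], cum=1
Step 3: p0@ESC p1@(0,1) p2@ESC -> at (1,4): 0 [-], cum=1
Step 4: p0@ESC p1@(0,2) p2@ESC -> at (1,4): 0 [-], cum=1
Step 5: p0@ESC p1@(0,3) p2@ESC -> at (1,4): 0 [-], cum=1
Step 6: p0@ESC p1@ESC p2@ESC -> at (1,4): 0 [-], cum=1
Total visits = 1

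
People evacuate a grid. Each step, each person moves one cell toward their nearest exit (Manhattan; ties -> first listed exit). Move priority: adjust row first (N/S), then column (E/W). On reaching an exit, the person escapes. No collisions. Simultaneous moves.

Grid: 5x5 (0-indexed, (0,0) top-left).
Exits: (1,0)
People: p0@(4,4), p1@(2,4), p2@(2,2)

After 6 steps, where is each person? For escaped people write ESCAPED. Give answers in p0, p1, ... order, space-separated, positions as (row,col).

Step 1: p0:(4,4)->(3,4) | p1:(2,4)->(1,4) | p2:(2,2)->(1,2)
Step 2: p0:(3,4)->(2,4) | p1:(1,4)->(1,3) | p2:(1,2)->(1,1)
Step 3: p0:(2,4)->(1,4) | p1:(1,3)->(1,2) | p2:(1,1)->(1,0)->EXIT
Step 4: p0:(1,4)->(1,3) | p1:(1,2)->(1,1) | p2:escaped
Step 5: p0:(1,3)->(1,2) | p1:(1,1)->(1,0)->EXIT | p2:escaped
Step 6: p0:(1,2)->(1,1) | p1:escaped | p2:escaped

(1,1) ESCAPED ESCAPED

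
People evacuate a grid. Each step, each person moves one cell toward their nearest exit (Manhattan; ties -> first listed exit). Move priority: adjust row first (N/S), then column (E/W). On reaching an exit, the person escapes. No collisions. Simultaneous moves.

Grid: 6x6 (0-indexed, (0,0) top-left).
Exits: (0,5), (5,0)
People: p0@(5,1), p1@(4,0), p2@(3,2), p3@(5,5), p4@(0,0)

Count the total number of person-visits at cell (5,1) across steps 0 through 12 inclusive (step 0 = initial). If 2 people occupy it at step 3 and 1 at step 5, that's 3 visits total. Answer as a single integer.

Answer: 2

Derivation:
Step 0: p0@(5,1) p1@(4,0) p2@(3,2) p3@(5,5) p4@(0,0) -> at (5,1): 1 [p0], cum=1
Step 1: p0@ESC p1@ESC p2@(4,2) p3@(4,5) p4@(0,1) -> at (5,1): 0 [-], cum=1
Step 2: p0@ESC p1@ESC p2@(5,2) p3@(3,5) p4@(0,2) -> at (5,1): 0 [-], cum=1
Step 3: p0@ESC p1@ESC p2@(5,1) p3@(2,5) p4@(0,3) -> at (5,1): 1 [p2], cum=2
Step 4: p0@ESC p1@ESC p2@ESC p3@(1,5) p4@(0,4) -> at (5,1): 0 [-], cum=2
Step 5: p0@ESC p1@ESC p2@ESC p3@ESC p4@ESC -> at (5,1): 0 [-], cum=2
Total visits = 2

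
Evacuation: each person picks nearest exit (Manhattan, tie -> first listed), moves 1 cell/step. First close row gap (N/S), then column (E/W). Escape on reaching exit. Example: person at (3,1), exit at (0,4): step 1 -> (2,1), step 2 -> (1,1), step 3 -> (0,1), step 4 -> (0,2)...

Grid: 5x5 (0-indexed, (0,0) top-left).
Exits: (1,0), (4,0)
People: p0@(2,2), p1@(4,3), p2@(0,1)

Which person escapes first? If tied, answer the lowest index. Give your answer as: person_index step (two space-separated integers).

Answer: 2 2

Derivation:
Step 1: p0:(2,2)->(1,2) | p1:(4,3)->(4,2) | p2:(0,1)->(1,1)
Step 2: p0:(1,2)->(1,1) | p1:(4,2)->(4,1) | p2:(1,1)->(1,0)->EXIT
Step 3: p0:(1,1)->(1,0)->EXIT | p1:(4,1)->(4,0)->EXIT | p2:escaped
Exit steps: [3, 3, 2]
First to escape: p2 at step 2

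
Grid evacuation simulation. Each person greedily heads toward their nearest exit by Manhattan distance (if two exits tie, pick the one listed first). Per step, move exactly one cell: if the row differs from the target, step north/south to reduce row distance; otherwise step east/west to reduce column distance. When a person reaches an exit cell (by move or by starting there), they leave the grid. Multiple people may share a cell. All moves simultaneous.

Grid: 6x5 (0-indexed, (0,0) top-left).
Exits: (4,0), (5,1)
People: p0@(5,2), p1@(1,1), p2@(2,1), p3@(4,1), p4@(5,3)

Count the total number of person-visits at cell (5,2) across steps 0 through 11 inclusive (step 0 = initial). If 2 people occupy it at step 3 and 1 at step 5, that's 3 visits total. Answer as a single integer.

Step 0: p0@(5,2) p1@(1,1) p2@(2,1) p3@(4,1) p4@(5,3) -> at (5,2): 1 [p0], cum=1
Step 1: p0@ESC p1@(2,1) p2@(3,1) p3@ESC p4@(5,2) -> at (5,2): 1 [p4], cum=2
Step 2: p0@ESC p1@(3,1) p2@(4,1) p3@ESC p4@ESC -> at (5,2): 0 [-], cum=2
Step 3: p0@ESC p1@(4,1) p2@ESC p3@ESC p4@ESC -> at (5,2): 0 [-], cum=2
Step 4: p0@ESC p1@ESC p2@ESC p3@ESC p4@ESC -> at (5,2): 0 [-], cum=2
Total visits = 2

Answer: 2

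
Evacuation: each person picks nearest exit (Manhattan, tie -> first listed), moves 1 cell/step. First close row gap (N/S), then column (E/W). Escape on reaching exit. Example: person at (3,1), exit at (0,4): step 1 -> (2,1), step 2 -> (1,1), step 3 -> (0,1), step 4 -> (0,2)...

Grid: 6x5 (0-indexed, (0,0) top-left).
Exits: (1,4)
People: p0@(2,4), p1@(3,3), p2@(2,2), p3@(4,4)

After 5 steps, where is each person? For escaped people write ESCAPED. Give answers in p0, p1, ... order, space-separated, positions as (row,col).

Step 1: p0:(2,4)->(1,4)->EXIT | p1:(3,3)->(2,3) | p2:(2,2)->(1,2) | p3:(4,4)->(3,4)
Step 2: p0:escaped | p1:(2,3)->(1,3) | p2:(1,2)->(1,3) | p3:(3,4)->(2,4)
Step 3: p0:escaped | p1:(1,3)->(1,4)->EXIT | p2:(1,3)->(1,4)->EXIT | p3:(2,4)->(1,4)->EXIT

ESCAPED ESCAPED ESCAPED ESCAPED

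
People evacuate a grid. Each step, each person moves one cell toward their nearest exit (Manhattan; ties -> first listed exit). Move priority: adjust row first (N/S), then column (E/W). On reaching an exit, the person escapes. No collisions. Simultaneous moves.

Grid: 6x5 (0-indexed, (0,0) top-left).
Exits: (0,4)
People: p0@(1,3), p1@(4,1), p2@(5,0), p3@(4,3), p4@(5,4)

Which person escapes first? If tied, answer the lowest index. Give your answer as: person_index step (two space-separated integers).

Step 1: p0:(1,3)->(0,3) | p1:(4,1)->(3,1) | p2:(5,0)->(4,0) | p3:(4,3)->(3,3) | p4:(5,4)->(4,4)
Step 2: p0:(0,3)->(0,4)->EXIT | p1:(3,1)->(2,1) | p2:(4,0)->(3,0) | p3:(3,3)->(2,3) | p4:(4,4)->(3,4)
Step 3: p0:escaped | p1:(2,1)->(1,1) | p2:(3,0)->(2,0) | p3:(2,3)->(1,3) | p4:(3,4)->(2,4)
Step 4: p0:escaped | p1:(1,1)->(0,1) | p2:(2,0)->(1,0) | p3:(1,3)->(0,3) | p4:(2,4)->(1,4)
Step 5: p0:escaped | p1:(0,1)->(0,2) | p2:(1,0)->(0,0) | p3:(0,3)->(0,4)->EXIT | p4:(1,4)->(0,4)->EXIT
Step 6: p0:escaped | p1:(0,2)->(0,3) | p2:(0,0)->(0,1) | p3:escaped | p4:escaped
Step 7: p0:escaped | p1:(0,3)->(0,4)->EXIT | p2:(0,1)->(0,2) | p3:escaped | p4:escaped
Step 8: p0:escaped | p1:escaped | p2:(0,2)->(0,3) | p3:escaped | p4:escaped
Step 9: p0:escaped | p1:escaped | p2:(0,3)->(0,4)->EXIT | p3:escaped | p4:escaped
Exit steps: [2, 7, 9, 5, 5]
First to escape: p0 at step 2

Answer: 0 2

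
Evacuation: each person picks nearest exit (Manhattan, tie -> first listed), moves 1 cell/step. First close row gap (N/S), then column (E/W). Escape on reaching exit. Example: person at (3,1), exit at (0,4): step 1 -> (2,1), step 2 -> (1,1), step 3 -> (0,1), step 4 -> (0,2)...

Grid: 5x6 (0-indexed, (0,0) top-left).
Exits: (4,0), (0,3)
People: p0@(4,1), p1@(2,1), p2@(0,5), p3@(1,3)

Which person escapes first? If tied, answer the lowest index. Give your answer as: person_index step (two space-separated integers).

Step 1: p0:(4,1)->(4,0)->EXIT | p1:(2,1)->(3,1) | p2:(0,5)->(0,4) | p3:(1,3)->(0,3)->EXIT
Step 2: p0:escaped | p1:(3,1)->(4,1) | p2:(0,4)->(0,3)->EXIT | p3:escaped
Step 3: p0:escaped | p1:(4,1)->(4,0)->EXIT | p2:escaped | p3:escaped
Exit steps: [1, 3, 2, 1]
First to escape: p0 at step 1

Answer: 0 1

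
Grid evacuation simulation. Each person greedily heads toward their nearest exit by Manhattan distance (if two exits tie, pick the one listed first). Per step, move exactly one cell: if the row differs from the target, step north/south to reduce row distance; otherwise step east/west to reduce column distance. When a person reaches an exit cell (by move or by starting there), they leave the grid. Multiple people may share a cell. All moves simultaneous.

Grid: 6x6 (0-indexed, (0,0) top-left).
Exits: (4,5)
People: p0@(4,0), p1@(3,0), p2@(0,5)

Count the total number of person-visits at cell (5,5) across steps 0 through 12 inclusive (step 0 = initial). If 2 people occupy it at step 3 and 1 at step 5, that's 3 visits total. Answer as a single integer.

Step 0: p0@(4,0) p1@(3,0) p2@(0,5) -> at (5,5): 0 [-], cum=0
Step 1: p0@(4,1) p1@(4,0) p2@(1,5) -> at (5,5): 0 [-], cum=0
Step 2: p0@(4,2) p1@(4,1) p2@(2,5) -> at (5,5): 0 [-], cum=0
Step 3: p0@(4,3) p1@(4,2) p2@(3,5) -> at (5,5): 0 [-], cum=0
Step 4: p0@(4,4) p1@(4,3) p2@ESC -> at (5,5): 0 [-], cum=0
Step 5: p0@ESC p1@(4,4) p2@ESC -> at (5,5): 0 [-], cum=0
Step 6: p0@ESC p1@ESC p2@ESC -> at (5,5): 0 [-], cum=0
Total visits = 0

Answer: 0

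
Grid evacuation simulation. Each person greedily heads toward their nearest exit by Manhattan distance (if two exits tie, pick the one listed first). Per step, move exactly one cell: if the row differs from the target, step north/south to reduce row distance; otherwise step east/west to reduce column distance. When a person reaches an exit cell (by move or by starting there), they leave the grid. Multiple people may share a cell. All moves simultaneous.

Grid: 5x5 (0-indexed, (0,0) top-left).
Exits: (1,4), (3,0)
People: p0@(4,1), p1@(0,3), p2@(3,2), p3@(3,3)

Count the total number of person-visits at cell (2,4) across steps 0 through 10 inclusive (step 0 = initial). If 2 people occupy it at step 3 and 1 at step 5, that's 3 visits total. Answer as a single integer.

Answer: 0

Derivation:
Step 0: p0@(4,1) p1@(0,3) p2@(3,2) p3@(3,3) -> at (2,4): 0 [-], cum=0
Step 1: p0@(3,1) p1@(1,3) p2@(3,1) p3@(2,3) -> at (2,4): 0 [-], cum=0
Step 2: p0@ESC p1@ESC p2@ESC p3@(1,3) -> at (2,4): 0 [-], cum=0
Step 3: p0@ESC p1@ESC p2@ESC p3@ESC -> at (2,4): 0 [-], cum=0
Total visits = 0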